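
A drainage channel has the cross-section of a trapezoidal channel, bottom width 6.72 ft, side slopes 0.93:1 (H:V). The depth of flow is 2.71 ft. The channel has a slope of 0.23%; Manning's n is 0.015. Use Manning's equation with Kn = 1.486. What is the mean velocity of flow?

With bottom width b = 6.72 ft and side slope z = 0.93: A = (b + zy)y = (6.72 + 0.93×2.71)×2.71 = 25.04 ft²; P = b + 2y√(1+z²) = 6.72 + 2×2.71×1.366 = 14.12 ft.
Hydraulic radius R = A/P = 25.04/14.12 = 1.773 ft.
From Manning's equation, V = (1.486/n) R^(2/3) S^(1/2) = (1.486/0.015) × 1.773^(2/3) × 0.0023^(1/2) = 6.96 ft/s.

V = 6.96 ft/s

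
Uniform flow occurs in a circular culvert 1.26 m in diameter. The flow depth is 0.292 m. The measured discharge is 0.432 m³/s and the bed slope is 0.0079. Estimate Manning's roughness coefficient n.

For a circular section of diameter D = 1.26 m at depth y = 0.292 m, the central angle is θ = 2 arccos(1 − 2y/D) = 2.009 rad. Then A = (D²/8)(θ − sin θ) = 0.219 m² and P = Dθ/2 = 1.266 m.
Hydraulic radius R = A/P = 0.219/1.266 = 0.173 m.
Rearranging Manning's equation: n = (1/Q) A R^(2/3) S^(1/2) = (1/0.432) × 0.219 × 0.173^(2/3) × √0.0079 = 0.014.

n = 0.014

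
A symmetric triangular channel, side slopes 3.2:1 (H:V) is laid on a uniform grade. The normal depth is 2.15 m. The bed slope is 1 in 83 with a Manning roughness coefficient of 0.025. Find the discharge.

For a triangular section with side slope z = 3.2: A = zy² = 3.2×2.15² = 14.79 m²; P = 2y√(1+z²) = 2×2.15×3.353 = 14.42 m.
Hydraulic radius R = A/P = 14.79/14.42 = 1.026 m.
Manning's equation: Q = (1/n) A R^(2/3) S^(1/2) = (1/0.025) × 14.79 × 1.026^(2/3) × 0.01205^(1/2) = 66.1 m³/s.

Q = 66.1 m³/s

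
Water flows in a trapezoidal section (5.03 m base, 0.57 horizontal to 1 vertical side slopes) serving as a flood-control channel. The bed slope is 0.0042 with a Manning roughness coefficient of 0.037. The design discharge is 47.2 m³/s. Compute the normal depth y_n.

Manning's equation rearranged: A R^(2/3) = nQ / (1·√S) = 0.037 × 47.2 / (√0.0042) = 26.95.
Try y = 2.46 m: A R^(2/3) = 20.55 — short.
Try y = 3.2 m: A R^(2/3) = 32.08 — over.
Try y = 2.89 m: A R^(2/3) = 26.96 — close enough.

y_n = 2.89 m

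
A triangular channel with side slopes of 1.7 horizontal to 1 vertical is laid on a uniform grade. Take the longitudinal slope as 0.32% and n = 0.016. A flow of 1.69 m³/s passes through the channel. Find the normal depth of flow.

Manning's equation rearranged: A R^(2/3) = nQ / (1·√S) = 0.016 × 1.69 / (√0.0032) = 0.478.
Try y = 0.832 m: A R^(2/3) = 0.5939 — over.
Try y = 0.767 m: A R^(2/3) = 0.4781 — close enough.

y_n = 0.767 m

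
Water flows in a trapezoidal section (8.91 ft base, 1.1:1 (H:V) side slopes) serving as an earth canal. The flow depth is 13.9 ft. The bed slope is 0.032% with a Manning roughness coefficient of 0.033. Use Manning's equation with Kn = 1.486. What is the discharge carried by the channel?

Q = 963 ft³/s

With bottom width b = 8.91 ft and side slope z = 1.1: A = (b + zy)y = (8.91 + 1.1×13.9)×13.9 = 336.4 ft²; P = b + 2y√(1+z²) = 8.91 + 2×13.9×1.487 = 50.24 ft.
Hydraulic radius R = A/P = 336.4/50.24 = 6.696 ft.
Manning's equation: Q = (1.486/n) A R^(2/3) S^(1/2) = (1.486/0.033) × 336.4 × 6.696^(2/3) × 0.00032^(1/2) = 963 ft³/s.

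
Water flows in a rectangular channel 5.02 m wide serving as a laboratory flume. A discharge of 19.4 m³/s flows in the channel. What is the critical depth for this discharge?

y_c = 1.15 m

For a rectangular channel, critical depth y_c = (q²/g)^(1/3) where q = Q/b = 19.4/5.02 = 3.865 m²/s.
So y_c = (3.865²/9.81)^(1/3) = 1.15 m.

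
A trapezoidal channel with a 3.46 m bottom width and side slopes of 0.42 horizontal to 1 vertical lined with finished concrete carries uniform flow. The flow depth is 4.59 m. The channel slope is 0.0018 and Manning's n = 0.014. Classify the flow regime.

subcritical

With bottom width b = 3.46 m and side slope z = 0.42: A = (b + zy)y = (3.46 + 0.42×4.59)×4.59 = 24.73 m²; P = b + 2y√(1+z²) = 3.46 + 2×4.59×1.085 = 13.42 m.
Hydraulic radius R = A/P = 24.73/13.42 = 1.843 m.
V = (1/n) R^(2/3) √S = (1/0.014) × 1.843^(2/3) × √0.0018 = 4.556 m/s. Hydraulic depth D_h = A/T = 24.73/7.316 = 3.38 m.
Froude number Fr = V/√(g·D_h) = 4.556/√(9.81×3.38) = 0.791, which is less than 1, so the flow is subcritical.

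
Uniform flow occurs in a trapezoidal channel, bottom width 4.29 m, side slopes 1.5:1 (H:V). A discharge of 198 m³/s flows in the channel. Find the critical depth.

At critical depth, Q² T / (g A³) = 1, i.e. A³/T = Q²/g = 198²/9.81 = 3996.
At y = 3.54 m: A³/T = 2632 — low.
At y = 4.52 m: A³/T = 7018 — high.
At y = 3.93 m: A³/T = 3988 — ≈ 3996.

y_c = 3.93 m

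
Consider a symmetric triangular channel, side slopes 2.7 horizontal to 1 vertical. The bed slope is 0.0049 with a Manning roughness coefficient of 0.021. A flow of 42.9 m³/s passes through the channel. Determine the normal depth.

Manning's equation rearranged: A R^(2/3) = nQ / (1·√S) = 0.021 × 42.9 / (√0.0049) = 12.87.
Try y = 2.62 m: A R^(2/3) = 21.26 — over.
Try y = 1.63 m: A R^(2/3) = 5.997 — short.
Try y = 2.17 m: A R^(2/3) = 12.86 — close enough.

y_n = 2.17 m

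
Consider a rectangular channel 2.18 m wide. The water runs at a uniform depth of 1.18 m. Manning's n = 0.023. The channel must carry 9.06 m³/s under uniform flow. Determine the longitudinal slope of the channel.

S = 0.014

Flow area A = b·y = 2.18 × 1.18 = 2.572 m². Wetted perimeter P = b + 2y = 2.18 + 2×1.18 = 4.54 m.
Hydraulic radius R = A/P = 2.572/4.54 = 0.5666 m.
From Manning's equation, S = [nQ / (1 A R^(2/3))]² = [0.023 × 9.06 / (1 × 2.572 × 0.5666^(2/3))]² = 0.014.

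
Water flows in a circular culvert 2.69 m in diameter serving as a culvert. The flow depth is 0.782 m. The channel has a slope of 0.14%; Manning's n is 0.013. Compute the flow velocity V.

V = 1.69 m/s

For a circular section of diameter D = 2.69 m at depth y = 0.782 m, the central angle is θ = 2 arccos(1 − 2y/D) = 2.278 rad. Then A = (D²/8)(θ − sin θ) = 1.373 m² and P = Dθ/2 = 3.064 m.
Hydraulic radius R = A/P = 1.373/3.064 = 0.448 m.
From Manning's equation, V = (1/n) R^(2/3) S^(1/2) = (1/0.013) × 0.448^(2/3) × 0.0014^(1/2) = 1.69 m/s.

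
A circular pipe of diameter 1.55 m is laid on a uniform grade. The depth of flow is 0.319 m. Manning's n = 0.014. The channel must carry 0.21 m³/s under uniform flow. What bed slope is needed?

S = 0.000998

For a circular section of diameter D = 1.55 m at depth y = 0.319 m, the central angle is θ = 2 arccos(1 − 2y/D) = 1.883 rad. Then A = (D²/8)(θ − sin θ) = 0.2799 m² and P = Dθ/2 = 1.46 m.
Hydraulic radius R = A/P = 0.2799/1.46 = 0.1917 m.
From Manning's equation, S = [nQ / (1 A R^(2/3))]² = [0.014 × 0.21 / (1 × 0.2799 × 0.1917^(2/3))]² = 0.000998.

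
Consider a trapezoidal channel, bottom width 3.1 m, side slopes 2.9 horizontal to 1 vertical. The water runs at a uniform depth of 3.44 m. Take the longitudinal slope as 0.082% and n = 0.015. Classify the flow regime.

subcritical

With bottom width b = 3.1 m and side slope z = 2.9: A = (b + zy)y = (3.1 + 2.9×3.44)×3.44 = 44.98 m²; P = b + 2y√(1+z²) = 3.1 + 2×3.44×3.068 = 24.2 m.
Hydraulic radius R = A/P = 44.98/24.2 = 1.858 m.
V = (1/n) R^(2/3) √S = (1/0.015) × 1.858^(2/3) × √0.00082 = 2.886 m/s. Hydraulic depth D_h = A/T = 44.98/23.05 = 1.951 m.
Froude number Fr = V/√(g·D_h) = 2.886/√(9.81×1.951) = 0.66, which is less than 1, so the flow is subcritical.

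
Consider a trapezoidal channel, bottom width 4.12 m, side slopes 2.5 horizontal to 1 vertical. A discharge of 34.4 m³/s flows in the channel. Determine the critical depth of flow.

At critical depth, Q² T / (g A³) = 1, i.e. A³/T = Q²/g = 34.4²/9.81 = 120.6.
Trying y = 1.68 m: A³/T = 218.1 — high.
Trying y = 1.14 m: A³/T = 51.09 — low.
Trying y = 1.44 m: A³/T = 121.4 — ≈ 120.6.

y_c = 1.44 m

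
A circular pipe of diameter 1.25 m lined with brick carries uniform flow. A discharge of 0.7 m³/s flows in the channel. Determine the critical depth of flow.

y_c = 0.444 m

At critical depth, Q² T / (g A³) = 1, i.e. A³/T = Q²/g = 0.7²/9.81 = 0.04995.
At y = 0.515 m: A³/T = 0.08809 — over.
At y = 0.39 m: A³/T = 0.03017 — short.
At y = 0.444 m: A³/T = 0.04979 — ≈ 0.04995.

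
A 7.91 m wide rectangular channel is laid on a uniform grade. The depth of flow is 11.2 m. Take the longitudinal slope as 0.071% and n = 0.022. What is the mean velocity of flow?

Flow area A = b·y = 7.91 × 11.2 = 88.59 m². Wetted perimeter P = b + 2y = 7.91 + 2×11.2 = 30.31 m.
Hydraulic radius R = A/P = 88.59/30.31 = 2.923 m.
From Manning's equation, V = (1/n) R^(2/3) S^(1/2) = (1/0.022) × 2.923^(2/3) × 0.00071^(1/2) = 2.48 m/s.

V = 2.48 m/s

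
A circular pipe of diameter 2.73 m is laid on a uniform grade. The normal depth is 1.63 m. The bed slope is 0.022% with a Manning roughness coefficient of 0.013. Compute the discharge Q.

For a circular section of diameter D = 2.73 m at depth y = 1.63 m, the central angle is θ = 2 arccos(1 − 2y/D) = 3.532 rad. Then A = (D²/8)(θ − sin θ) = 3.646 m² and P = Dθ/2 = 4.822 m.
Hydraulic radius R = A/P = 3.646/4.822 = 0.7561 m.
Manning's equation: Q = (1/n) A R^(2/3) S^(1/2) = (1/0.013) × 3.646 × 0.7561^(2/3) × 0.00022^(1/2) = 3.45 m³/s.

Q = 3.45 m³/s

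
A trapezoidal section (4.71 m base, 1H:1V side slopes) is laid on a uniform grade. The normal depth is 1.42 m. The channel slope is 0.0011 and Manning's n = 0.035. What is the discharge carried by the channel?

Q = 8.23 m³/s

With bottom width b = 4.71 m and side slope z = 1: A = (b + zy)y = (4.71 + 1×1.42)×1.42 = 8.705 m²; P = b + 2y√(1+z²) = 4.71 + 2×1.42×1.414 = 8.726 m.
Hydraulic radius R = A/P = 8.705/8.726 = 0.9975 m.
Manning's equation: Q = (1/n) A R^(2/3) S^(1/2) = (1/0.035) × 8.705 × 0.9975^(2/3) × 0.0011^(1/2) = 8.23 m³/s.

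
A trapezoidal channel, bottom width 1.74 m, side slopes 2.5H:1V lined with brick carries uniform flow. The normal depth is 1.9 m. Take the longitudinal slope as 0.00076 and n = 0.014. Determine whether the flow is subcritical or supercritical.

subcritical

With bottom width b = 1.74 m and side slope z = 2.5: A = (b + zy)y = (1.74 + 2.5×1.9)×1.9 = 12.33 m²; P = b + 2y√(1+z²) = 1.74 + 2×1.9×2.693 = 11.97 m.
Hydraulic radius R = A/P = 12.33/11.97 = 1.03 m.
V = (1/n) R^(2/3) √S = (1/0.014) × 1.03^(2/3) × √0.00076 = 2.008 m/s. Hydraulic depth D_h = A/T = 12.33/11.24 = 1.097 m.
Froude number Fr = V/√(g·D_h) = 2.008/√(9.81×1.097) = 0.612, which is less than 1, so the flow is subcritical.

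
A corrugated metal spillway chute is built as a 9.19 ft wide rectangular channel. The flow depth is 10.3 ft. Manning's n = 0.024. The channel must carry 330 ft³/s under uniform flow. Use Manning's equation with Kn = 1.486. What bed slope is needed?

S = 0.000679

Flow area A = b·y = 9.19 × 10.3 = 94.66 ft². Wetted perimeter P = b + 2y = 9.19 + 2×10.3 = 29.79 ft.
Hydraulic radius R = A/P = 94.66/29.79 = 3.177 ft.
From Manning's equation, S = [nQ / (1.486 A R^(2/3))]² = [0.024 × 330 / (1.486 × 94.66 × 3.177^(2/3))]² = 0.000679.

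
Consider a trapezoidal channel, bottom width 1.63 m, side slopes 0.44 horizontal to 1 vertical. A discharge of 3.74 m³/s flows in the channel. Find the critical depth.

At critical depth, Q² T / (g A³) = 1, i.e. A³/T = Q²/g = 3.74²/9.81 = 1.426.
Trying y = 0.656 m: A³/T = 0.9033 — short.
Trying y = 0.756 m: A³/T = 1.423 — matches.

y_c = 0.756 m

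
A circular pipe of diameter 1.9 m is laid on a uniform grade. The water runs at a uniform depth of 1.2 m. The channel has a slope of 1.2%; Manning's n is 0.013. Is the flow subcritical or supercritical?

For a circular section of diameter D = 1.9 m at depth y = 1.2 m, the central angle is θ = 2 arccos(1 − 2y/D) = 3.674 rad. Then A = (D²/8)(θ − sin θ) = 1.887 m² and P = Dθ/2 = 3.49 m.
Hydraulic radius R = A/P = 1.887/3.49 = 0.5406 m.
V = (1/n) R^(2/3) √S = (1/0.013) × 0.5406^(2/3) × √0.012 = 5.592 m/s. Hydraulic depth D_h = A/T = 1.887/1.833 = 1.029 m.
Froude number Fr = V/√(g·D_h) = 5.592/√(9.81×1.029) = 1.76, which is greater than 1, so the flow is supercritical.

supercritical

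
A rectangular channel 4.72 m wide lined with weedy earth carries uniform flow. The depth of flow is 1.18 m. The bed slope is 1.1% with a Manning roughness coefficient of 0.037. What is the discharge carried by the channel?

Q = 13.5 m³/s

Flow area A = b·y = 4.72 × 1.18 = 5.57 m². Wetted perimeter P = b + 2y = 4.72 + 2×1.18 = 7.08 m.
Hydraulic radius R = A/P = 5.57/7.08 = 0.7867 m.
Manning's equation: Q = (1/n) A R^(2/3) S^(1/2) = (1/0.037) × 5.57 × 0.7867^(2/3) × 0.011^(1/2) = 13.5 m³/s.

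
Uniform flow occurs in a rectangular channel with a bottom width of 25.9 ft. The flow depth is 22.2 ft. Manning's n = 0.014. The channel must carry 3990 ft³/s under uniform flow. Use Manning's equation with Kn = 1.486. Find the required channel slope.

S = 0.000259

Flow area A = b·y = 25.9 × 22.2 = 575 ft². Wetted perimeter P = b + 2y = 25.9 + 2×22.2 = 70.3 ft.
Hydraulic radius R = A/P = 575/70.3 = 8.179 ft.
From Manning's equation, S = [nQ / (1.486 A R^(2/3))]² = [0.014 × 3990 / (1.486 × 575 × 8.179^(2/3))]² = 0.000259.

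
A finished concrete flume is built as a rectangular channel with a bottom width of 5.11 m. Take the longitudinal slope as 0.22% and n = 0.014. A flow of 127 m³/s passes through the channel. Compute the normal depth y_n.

y_n = 5.18 m

Manning's equation rearranged: A R^(2/3) = nQ / (1·√S) = 0.014 × 127 / (√0.0022) = 37.91.
At y = 4.24 m: A R^(2/3) = 29.57 — too small.
At y = 5.77 m: A R^(2/3) = 43.16 — too large.
At y = 5.18 m: A R^(2/3) = 37.87 — close enough.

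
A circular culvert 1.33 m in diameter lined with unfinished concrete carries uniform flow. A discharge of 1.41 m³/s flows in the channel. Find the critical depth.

At critical depth, Q² T / (g A³) = 1, i.e. A³/T = Q²/g = 1.41²/9.81 = 0.2027.
Try y = 0.551 m: A³/T = 0.1227 — short.
Try y = 0.785 m: A³/T = 0.4751 — over.
Try y = 0.628 m: A³/T = 0.2025 — ≈ 0.2027.

y_c = 0.628 m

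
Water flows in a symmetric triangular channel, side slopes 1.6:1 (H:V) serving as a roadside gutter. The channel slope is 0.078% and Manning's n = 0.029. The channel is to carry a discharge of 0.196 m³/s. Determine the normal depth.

Manning's equation rearranged: A R^(2/3) = nQ / (1·√S) = 0.029 × 0.196 / (√0.00078) = 0.2035.
At y = 0.642 m: A R^(2/3) = 0.277 — high.
At y = 0.403 m: A R^(2/3) = 0.08002 — low.
At y = 0.572 m: A R^(2/3) = 0.2036 — ≈ 0.2035.

y_n = 0.572 m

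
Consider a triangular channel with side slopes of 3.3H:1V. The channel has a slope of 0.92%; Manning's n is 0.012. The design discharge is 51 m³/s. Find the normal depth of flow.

Manning's equation rearranged: A R^(2/3) = nQ / (1·√S) = 0.012 × 51 / (√0.0092) = 6.381.
Trying y = 1.82 m: A R^(2/3) = 9.969 — over.
Trying y = 1.12 m: A R^(2/3) = 2.731 — short.
Trying y = 1.54 m: A R^(2/3) = 6.385 — matches.

y_n = 1.54 m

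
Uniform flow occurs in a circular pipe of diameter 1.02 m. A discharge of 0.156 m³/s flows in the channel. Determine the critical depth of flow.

At critical depth, Q² T / (g A³) = 1, i.e. A³/T = Q²/g = 0.156²/9.81 = 0.002481.
Try y = 0.182 m: A³/T = 0.001234 — short.
Try y = 0.218 m: A³/T = 0.002502 — close enough.

y_c = 0.218 m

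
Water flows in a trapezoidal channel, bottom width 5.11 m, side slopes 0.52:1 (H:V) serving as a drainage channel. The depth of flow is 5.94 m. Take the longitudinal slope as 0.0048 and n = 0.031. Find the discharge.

Q = 208 m³/s

With bottom width b = 5.11 m and side slope z = 0.52: A = (b + zy)y = (5.11 + 0.52×5.94)×5.94 = 48.7 m²; P = b + 2y√(1+z²) = 5.11 + 2×5.94×1.127 = 18.5 m.
Hydraulic radius R = A/P = 48.7/18.5 = 2.632 m.
Manning's equation: Q = (1/n) A R^(2/3) S^(1/2) = (1/0.031) × 48.7 × 2.632^(2/3) × 0.0048^(1/2) = 208 m³/s.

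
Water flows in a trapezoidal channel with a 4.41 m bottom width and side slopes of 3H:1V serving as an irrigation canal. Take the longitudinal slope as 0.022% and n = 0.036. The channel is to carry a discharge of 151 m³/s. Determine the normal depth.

y_n = 6.61 m

Manning's equation rearranged: A R^(2/3) = nQ / (1·√S) = 0.036 × 151 / (√0.00022) = 366.5.
Try y = 8.33 m: A R^(2/3) = 646.5 — over.
Try y = 6.61 m: A R^(2/3) = 367 — matches.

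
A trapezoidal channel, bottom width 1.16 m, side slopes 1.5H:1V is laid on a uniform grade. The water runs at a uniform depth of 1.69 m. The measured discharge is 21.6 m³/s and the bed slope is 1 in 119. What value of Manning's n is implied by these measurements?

With bottom width b = 1.16 m and side slope z = 1.5: A = (b + zy)y = (1.16 + 1.5×1.69)×1.69 = 6.245 m²; P = b + 2y√(1+z²) = 1.16 + 2×1.69×1.803 = 7.253 m.
Hydraulic radius R = A/P = 6.245/7.253 = 0.8609 m.
Rearranging Manning's equation: n = (1/Q) A R^(2/3) S^(1/2) = (1/21.6) × 6.245 × 0.8609^(2/3) × √0.008403 = 0.024.

n = 0.024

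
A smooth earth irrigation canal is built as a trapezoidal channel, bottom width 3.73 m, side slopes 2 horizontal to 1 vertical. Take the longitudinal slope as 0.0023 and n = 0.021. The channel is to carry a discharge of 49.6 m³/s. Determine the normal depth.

Manning's equation rearranged: A R^(2/3) = nQ / (1·√S) = 0.021 × 49.6 / (√0.0023) = 21.72.
Trying y = 1.6 m: A R^(2/3) = 11.23 — short.
Trying y = 2.81 m: A R^(2/3) = 36.12 — over.
Trying y = 2.21 m: A R^(2/3) = 21.71 — ≈ 21.72.

y_n = 2.21 m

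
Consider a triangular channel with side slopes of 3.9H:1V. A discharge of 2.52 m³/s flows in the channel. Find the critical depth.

At critical depth, Q² T / (g A³) = 1, i.e. A³/T = Q²/g = 2.52²/9.81 = 0.6473.
Try y = 0.707 m: A³/T = 1.343 — too large.
Try y = 0.611 m: A³/T = 0.6476 — matches.

y_c = 0.611 m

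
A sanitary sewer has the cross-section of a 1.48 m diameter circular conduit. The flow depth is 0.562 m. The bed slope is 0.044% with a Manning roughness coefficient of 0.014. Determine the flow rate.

For a circular section of diameter D = 1.48 m at depth y = 0.562 m, the central angle is θ = 2 arccos(1 − 2y/D) = 2.656 rad. Then A = (D²/8)(θ − sin θ) = 0.5993 m² and P = Dθ/2 = 1.965 m.
Hydraulic radius R = A/P = 0.5993/1.965 = 0.3049 m.
Manning's equation: Q = (1/n) A R^(2/3) S^(1/2) = (1/0.014) × 0.5993 × 0.3049^(2/3) × 0.00044^(1/2) = 0.407 m³/s.

Q = 0.407 m³/s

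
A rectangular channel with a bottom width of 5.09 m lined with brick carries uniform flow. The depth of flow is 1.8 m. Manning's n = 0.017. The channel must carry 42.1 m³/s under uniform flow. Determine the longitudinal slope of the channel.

S = 0.00569

Flow area A = b·y = 5.09 × 1.8 = 9.162 m². Wetted perimeter P = b + 2y = 5.09 + 2×1.8 = 8.69 m.
Hydraulic radius R = A/P = 9.162/8.69 = 1.054 m.
From Manning's equation, S = [nQ / (1 A R^(2/3))]² = [0.017 × 42.1 / (1 × 9.162 × 1.054^(2/3))]² = 0.00569.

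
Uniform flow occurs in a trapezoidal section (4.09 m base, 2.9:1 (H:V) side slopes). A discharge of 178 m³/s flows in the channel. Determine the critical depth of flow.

At critical depth, Q² T / (g A³) = 1, i.e. A³/T = Q²/g = 178²/9.81 = 3230.
Try y = 3.96 m: A³/T = 8669 — over.
Try y = 2.6 m: A³/T = 1442 — short.
Try y = 3.15 m: A³/T = 3233 — matches.

y_c = 3.15 m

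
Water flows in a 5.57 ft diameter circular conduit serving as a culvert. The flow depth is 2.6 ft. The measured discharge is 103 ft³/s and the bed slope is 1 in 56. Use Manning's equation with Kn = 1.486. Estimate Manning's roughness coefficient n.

For a circular section of diameter D = 5.57 ft at depth y = 2.6 ft, the central angle is θ = 2 arccos(1 − 2y/D) = 3.009 rad. Then A = (D²/8)(θ − sin θ) = 11.15 ft² and P = Dθ/2 = 8.379 ft.
Hydraulic radius R = A/P = 11.15/8.379 = 1.331 ft.
Rearranging Manning's equation: n = (1.486/Q) A R^(2/3) S^(1/2) = (1.486/103) × 11.15 × 1.331^(2/3) × √0.01786 = 0.026.

n = 0.026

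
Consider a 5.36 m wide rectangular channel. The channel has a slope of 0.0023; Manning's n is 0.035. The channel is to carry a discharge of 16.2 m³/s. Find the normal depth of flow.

Manning's equation rearranged: A R^(2/3) = nQ / (1·√S) = 0.035 × 16.2 / (√0.0023) = 11.82.
Trying y = 1.65 m: A R^(2/3) = 8.969 — too small.
Trying y = 2.26 m: A R^(2/3) = 13.88 — too large.
Trying y = 2.01 m: A R^(2/3) = 11.82 — matches.

y_n = 2.01 m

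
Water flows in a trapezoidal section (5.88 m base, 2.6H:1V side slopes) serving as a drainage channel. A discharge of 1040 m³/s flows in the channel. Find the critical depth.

At critical depth, Q² T / (g A³) = 1, i.e. A³/T = Q²/g = 1040²/9.81 = 110300.
Trying y = 5.51 m: A³/T = 39960 — too small.
Trying y = 8.29 m: A³/T = 240100 — too large.
Trying y = 6.96 m: A³/T = 110400 — close enough.

y_c = 6.96 m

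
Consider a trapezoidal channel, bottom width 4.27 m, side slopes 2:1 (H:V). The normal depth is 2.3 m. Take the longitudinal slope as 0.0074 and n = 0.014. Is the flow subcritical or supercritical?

With bottom width b = 4.27 m and side slope z = 2: A = (b + zy)y = (4.27 + 2×2.3)×2.3 = 20.4 m²; P = b + 2y√(1+z²) = 4.27 + 2×2.3×2.236 = 14.56 m.
Hydraulic radius R = A/P = 20.4/14.56 = 1.402 m.
V = (1/n) R^(2/3) √S = (1/0.014) × 1.402^(2/3) × √0.0074 = 7.695 m/s. Hydraulic depth D_h = A/T = 20.4/13.47 = 1.515 m.
Froude number Fr = V/√(g·D_h) = 7.695/√(9.81×1.515) = 2, which is greater than 1, so the flow is supercritical.

supercritical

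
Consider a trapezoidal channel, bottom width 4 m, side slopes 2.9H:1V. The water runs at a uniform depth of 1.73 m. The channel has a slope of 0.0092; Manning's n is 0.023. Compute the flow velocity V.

V = 4.36 m/s

With bottom width b = 4 m and side slope z = 2.9: A = (b + zy)y = (4 + 2.9×1.73)×1.73 = 15.6 m²; P = b + 2y√(1+z²) = 4 + 2×1.73×3.068 = 14.61 m.
Hydraulic radius R = A/P = 15.6/14.61 = 1.067 m.
From Manning's equation, V = (1/n) R^(2/3) S^(1/2) = (1/0.023) × 1.067^(2/3) × 0.0092^(1/2) = 4.36 m/s.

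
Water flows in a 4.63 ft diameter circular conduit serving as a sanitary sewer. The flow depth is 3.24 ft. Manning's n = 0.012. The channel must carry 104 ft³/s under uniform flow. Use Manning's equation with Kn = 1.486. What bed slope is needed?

S = 0.00292

For a circular section of diameter D = 4.63 ft at depth y = 3.24 ft, the central angle is θ = 2 arccos(1 − 2y/D) = 3.964 rad. Then A = (D²/8)(θ − sin θ) = 12.58 ft² and P = Dθ/2 = 9.176 ft.
Hydraulic radius R = A/P = 12.58/9.176 = 1.371 ft.
From Manning's equation, S = [nQ / (1.486 A R^(2/3))]² = [0.012 × 104 / (1.486 × 12.58 × 1.371^(2/3))]² = 0.00292.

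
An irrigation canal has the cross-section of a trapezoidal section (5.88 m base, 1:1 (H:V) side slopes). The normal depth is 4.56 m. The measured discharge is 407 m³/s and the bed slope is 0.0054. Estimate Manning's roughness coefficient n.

With bottom width b = 5.88 m and side slope z = 1: A = (b + zy)y = (5.88 + 1×4.56)×4.56 = 47.61 m²; P = b + 2y√(1+z²) = 5.88 + 2×4.56×1.414 = 18.78 m.
Hydraulic radius R = A/P = 47.61/18.78 = 2.535 m.
Rearranging Manning's equation: n = (1/Q) A R^(2/3) S^(1/2) = (1/407) × 47.61 × 2.535^(2/3) × √0.0054 = 0.016.

n = 0.016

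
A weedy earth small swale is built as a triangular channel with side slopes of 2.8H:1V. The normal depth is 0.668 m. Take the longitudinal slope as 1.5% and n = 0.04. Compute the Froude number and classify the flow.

subcritical

For a triangular section with side slope z = 2.8: A = zy² = 2.8×0.668² = 1.249 m²; P = 2y√(1+z²) = 2×0.668×2.973 = 3.972 m.
Hydraulic radius R = A/P = 1.249/3.972 = 0.3145 m.
V = (1/n) R^(2/3) √S = (1/0.04) × 0.3145^(2/3) × √0.015 = 1.416 m/s. Hydraulic depth D_h = A/T = 1.249/3.741 = 0.334 m.
Froude number Fr = V/√(g·D_h) = 1.416/√(9.81×0.334) = 0.782, which is less than 1, so the flow is subcritical.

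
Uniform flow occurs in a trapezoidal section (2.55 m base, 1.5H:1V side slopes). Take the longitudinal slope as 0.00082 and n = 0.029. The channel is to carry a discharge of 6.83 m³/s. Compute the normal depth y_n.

y_n = 1.52 m

Manning's equation rearranged: A R^(2/3) = nQ / (1·√S) = 0.029 × 6.83 / (√0.00082) = 6.917.
At y = 1.09 m: A R^(2/3) = 3.61 — too small.
At y = 1.66 m: A R^(2/3) = 8.256 — too large.
At y = 1.52 m: A R^(2/3) = 6.916 — ≈ 6.917.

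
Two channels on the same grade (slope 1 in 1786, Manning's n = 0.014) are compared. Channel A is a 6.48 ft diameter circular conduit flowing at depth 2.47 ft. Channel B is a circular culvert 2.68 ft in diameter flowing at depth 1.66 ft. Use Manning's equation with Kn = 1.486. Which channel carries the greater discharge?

channel A

Channel A: For a circular section of diameter D = 6.48 ft at depth y = 2.47 ft, the central angle is θ = 2 arccos(1 − 2y/D) = 2.662 rad. Then A = (D²/8)(θ − sin θ) = 11.55 ft² and P = Dθ/2 = 8.624 ft. Hydraulic radius R = A/P = 11.55/8.624 = 1.339 ft. Q_A = (1.486/0.014)·11.55·1.339^(2/3)·√0.0005599 = 35.23 ft³/s.
Channel B: For a circular section of diameter D = 2.68 ft at depth y = 1.66 ft, the central angle is θ = 2 arccos(1 − 2y/D) = 3.624 rad. Then A = (D²/8)(θ − sin θ) = 3.67 ft² and P = Dθ/2 = 4.856 ft. Hydraulic radius R = A/P = 3.67/4.856 = 0.7557 ft. Q_B = (1.486/0.014)·3.67·0.7557^(2/3)·√0.0005599 = 7.648 ft³/s.
Q_A = 35.23 ft³/s vs Q_B = 7.648 ft³/s, so channel A carries more.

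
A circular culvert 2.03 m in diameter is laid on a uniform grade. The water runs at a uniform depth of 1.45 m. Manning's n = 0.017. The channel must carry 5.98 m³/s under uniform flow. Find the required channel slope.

For a circular section of diameter D = 2.03 m at depth y = 1.45 m, the central angle is θ = 2 arccos(1 − 2y/D) = 4.027 rad. Then A = (D²/8)(θ − sin θ) = 2.473 m² and P = Dθ/2 = 4.088 m.
Hydraulic radius R = A/P = 2.473/4.088 = 0.6051 m.
From Manning's equation, S = [nQ / (1 A R^(2/3))]² = [0.017 × 5.98 / (1 × 2.473 × 0.6051^(2/3))]² = 0.0033.

S = 0.0033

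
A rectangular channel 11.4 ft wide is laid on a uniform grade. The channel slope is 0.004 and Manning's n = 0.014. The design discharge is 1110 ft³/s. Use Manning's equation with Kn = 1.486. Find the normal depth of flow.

Manning's equation rearranged: A R^(2/3) = nQ / (1.486·√S) = 0.014 × 1110 / (1.486 × √0.004) = 165.3.
At y = 8.15 ft: A R^(2/3) = 208.2 — high.
At y = 4.7 ft: A R^(2/3) = 100.7 — low.
At y = 6.82 ft: A R^(2/3) = 165.5 — ≈ 165.3.

y_n = 6.82 ft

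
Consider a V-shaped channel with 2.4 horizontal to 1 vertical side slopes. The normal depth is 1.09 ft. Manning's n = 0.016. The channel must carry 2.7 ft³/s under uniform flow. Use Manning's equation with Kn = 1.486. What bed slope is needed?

S = 0.00026

For a triangular section with side slope z = 2.4: A = zy² = 2.4×1.09² = 2.851 ft²; P = 2y√(1+z²) = 2×1.09×2.6 = 5.668 ft.
Hydraulic radius R = A/P = 2.851/5.668 = 0.5031 ft.
From Manning's equation, S = [nQ / (1.486 A R^(2/3))]² = [0.016 × 2.7 / (1.486 × 2.851 × 0.5031^(2/3))]² = 0.00026.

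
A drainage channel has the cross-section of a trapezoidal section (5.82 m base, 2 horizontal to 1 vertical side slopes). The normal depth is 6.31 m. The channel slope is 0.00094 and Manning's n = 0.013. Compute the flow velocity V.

V = 5.35 m/s

With bottom width b = 5.82 m and side slope z = 2: A = (b + zy)y = (5.82 + 2×6.31)×6.31 = 116.4 m²; P = b + 2y√(1+z²) = 5.82 + 2×6.31×2.236 = 34.04 m.
Hydraulic radius R = A/P = 116.4/34.04 = 3.418 m.
From Manning's equation, V = (1/n) R^(2/3) S^(1/2) = (1/0.013) × 3.418^(2/3) × 0.00094^(1/2) = 5.35 m/s.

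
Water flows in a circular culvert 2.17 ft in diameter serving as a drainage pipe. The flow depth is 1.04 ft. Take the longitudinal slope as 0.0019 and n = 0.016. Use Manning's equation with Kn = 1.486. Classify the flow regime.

For a circular section of diameter D = 2.17 ft at depth y = 1.04 ft, the central angle is θ = 2 arccos(1 − 2y/D) = 3.059 rad. Then A = (D²/8)(θ − sin θ) = 1.752 ft² and P = Dθ/2 = 3.319 ft.
Hydraulic radius R = A/P = 1.752/3.319 = 0.5278 ft.
V = (1.486/n) R^(2/3) √S = (1.486/0.016) × 0.5278^(2/3) × √0.0019 = 2.644 ft/s. Hydraulic depth D_h = A/T = 1.752/2.168 = 0.8079 ft.
Froude number Fr = V/√(g·D_h) = 2.644/√(32.2×0.8079) = 0.518, which is less than 1, so the flow is subcritical.

subcritical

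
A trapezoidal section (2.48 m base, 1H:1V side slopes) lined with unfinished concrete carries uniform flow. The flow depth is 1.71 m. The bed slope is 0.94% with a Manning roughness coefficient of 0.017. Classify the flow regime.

supercritical

With bottom width b = 2.48 m and side slope z = 1: A = (b + zy)y = (2.48 + 1×1.71)×1.71 = 7.165 m²; P = b + 2y√(1+z²) = 2.48 + 2×1.71×1.414 = 7.317 m.
Hydraulic radius R = A/P = 7.165/7.317 = 0.9793 m.
V = (1/n) R^(2/3) √S = (1/0.017) × 0.9793^(2/3) × √0.0094 = 5.624 m/s. Hydraulic depth D_h = A/T = 7.165/5.9 = 1.214 m.
Froude number Fr = V/√(g·D_h) = 5.624/√(9.81×1.214) = 1.63, which is greater than 1, so the flow is supercritical.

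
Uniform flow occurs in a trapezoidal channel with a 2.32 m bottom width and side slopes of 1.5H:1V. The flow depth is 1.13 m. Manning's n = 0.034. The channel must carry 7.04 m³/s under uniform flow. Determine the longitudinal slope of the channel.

With bottom width b = 2.32 m and side slope z = 1.5: A = (b + zy)y = (2.32 + 1.5×1.13)×1.13 = 4.537 m²; P = b + 2y√(1+z²) = 2.32 + 2×1.13×1.803 = 6.394 m.
Hydraulic radius R = A/P = 4.537/6.394 = 0.7095 m.
From Manning's equation, S = [nQ / (1 A R^(2/3))]² = [0.034 × 7.04 / (1 × 4.537 × 0.7095^(2/3))]² = 0.0044.

S = 0.0044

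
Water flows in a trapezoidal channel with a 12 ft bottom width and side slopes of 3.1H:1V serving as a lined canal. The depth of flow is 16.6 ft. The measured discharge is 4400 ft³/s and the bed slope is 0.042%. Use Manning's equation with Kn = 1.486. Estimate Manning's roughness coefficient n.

With bottom width b = 12 ft and side slope z = 3.1: A = (b + zy)y = (12 + 3.1×16.6)×16.6 = 1053 ft²; P = b + 2y√(1+z²) = 12 + 2×16.6×3.257 = 120.1 ft.
Hydraulic radius R = A/P = 1053/120.1 = 8.768 ft.
Rearranging Manning's equation: n = (1.486/Q) A R^(2/3) S^(1/2) = (1.486/4400) × 1053 × 8.768^(2/3) × √0.00042 = 0.031.

n = 0.031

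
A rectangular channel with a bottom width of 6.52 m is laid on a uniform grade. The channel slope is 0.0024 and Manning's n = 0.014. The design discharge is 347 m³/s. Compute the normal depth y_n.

Manning's equation rearranged: A R^(2/3) = nQ / (1·√S) = 0.014 × 347 / (√0.0024) = 99.16.
Try y = 5.84 m: A R^(2/3) = 62.29 — low.
Try y = 8.58 m: A R^(2/3) = 99.23 — matches.

y_n = 8.58 m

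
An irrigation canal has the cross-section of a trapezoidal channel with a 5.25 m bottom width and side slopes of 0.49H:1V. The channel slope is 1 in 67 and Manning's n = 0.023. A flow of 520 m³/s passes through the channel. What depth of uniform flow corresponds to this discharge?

Manning's equation rearranged: A R^(2/3) = nQ / (1·√S) = 0.023 × 520 / (√0.01493) = 97.9.
Trying y = 7.7 m: A R^(2/3) = 147.8 — over.
Trying y = 4.85 m: A R^(2/3) = 64.53 — short.
Trying y = 6.14 m: A R^(2/3) = 97.82 — matches.

y_n = 6.14 m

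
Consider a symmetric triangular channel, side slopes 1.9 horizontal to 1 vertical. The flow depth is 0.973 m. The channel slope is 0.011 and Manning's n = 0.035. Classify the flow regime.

For a triangular section with side slope z = 1.9: A = zy² = 1.9×0.973² = 1.799 m²; P = 2y√(1+z²) = 2×0.973×2.147 = 4.178 m.
Hydraulic radius R = A/P = 1.799/4.178 = 0.4305 m.
V = (1/n) R^(2/3) √S = (1/0.035) × 0.4305^(2/3) × √0.011 = 1.709 m/s. Hydraulic depth D_h = A/T = 1.799/3.697 = 0.4865 m.
Froude number Fr = V/√(g·D_h) = 1.709/√(9.81×0.4865) = 0.782, which is less than 1, so the flow is subcritical.

subcritical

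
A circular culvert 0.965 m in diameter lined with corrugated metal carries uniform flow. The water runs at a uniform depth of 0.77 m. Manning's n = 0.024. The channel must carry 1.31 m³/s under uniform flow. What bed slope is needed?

For a circular section of diameter D = 0.965 m at depth y = 0.77 m, the central angle is θ = 2 arccos(1 − 2y/D) = 4.418 rad. Then A = (D²/8)(θ − sin θ) = 0.6257 m² and P = Dθ/2 = 2.132 m.
Hydraulic radius R = A/P = 0.6257/2.132 = 0.2935 m.
From Manning's equation, S = [nQ / (1 A R^(2/3))]² = [0.024 × 1.31 / (1 × 0.6257 × 0.2935^(2/3))]² = 0.0129.

S = 0.0129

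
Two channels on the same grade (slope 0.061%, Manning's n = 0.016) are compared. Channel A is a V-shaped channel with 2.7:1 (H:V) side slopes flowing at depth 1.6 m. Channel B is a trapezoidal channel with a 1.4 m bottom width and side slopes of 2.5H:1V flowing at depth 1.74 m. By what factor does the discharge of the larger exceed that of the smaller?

1.67

Channel A: For a triangular section with side slope z = 2.7: A = zy² = 2.7×1.6² = 6.912 m²; P = 2y√(1+z²) = 2×1.6×2.879 = 9.214 m. Hydraulic radius R = A/P = 6.912/9.214 = 0.7502 m. Q_A = (1/0.016)·6.912·0.7502^(2/3)·√0.00061 = 8.809 m³/s.
Channel B: With bottom width b = 1.4 m and side slope z = 2.5: A = (b + zy)y = (1.4 + 2.5×1.74)×1.74 = 10.01 m²; P = b + 2y√(1+z²) = 1.4 + 2×1.74×2.693 = 10.77 m. Hydraulic radius R = A/P = 10.01/10.77 = 0.929 m. Q_B = (1/0.016)·10.01·0.929^(2/3)·√0.00061 = 14.7 m³/s.
The larger discharge is 14.7 m³/s and the smaller is 8.809 m³/s; the ratio is 1.67.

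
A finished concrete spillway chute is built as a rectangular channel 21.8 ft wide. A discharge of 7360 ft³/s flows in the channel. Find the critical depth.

y_c = 15.2 ft

For a rectangular channel, critical depth y_c = (q²/g)^(1/3) where q = Q/b = 7360/21.8 = 337.6 ft²/s.
So y_c = (337.6²/32.2)^(1/3) = 15.2 ft.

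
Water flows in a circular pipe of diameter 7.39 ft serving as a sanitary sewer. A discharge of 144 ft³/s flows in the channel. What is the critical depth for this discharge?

y_c = 3.05 ft

At critical depth, Q² T / (g A³) = 1, i.e. A³/T = Q²/g = 144²/32.2 = 644.
At y = 3.62 ft: A³/T = 1234 — over.
At y = 2.54 ft: A³/T = 316.7 — short.
At y = 3.05 ft: A³/T = 640.5 — close enough.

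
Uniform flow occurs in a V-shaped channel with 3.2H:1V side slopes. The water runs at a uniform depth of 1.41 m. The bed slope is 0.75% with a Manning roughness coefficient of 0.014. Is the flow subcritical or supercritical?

supercritical

For a triangular section with side slope z = 3.2: A = zy² = 3.2×1.41² = 6.362 m²; P = 2y√(1+z²) = 2×1.41×3.353 = 9.454 m.
Hydraulic radius R = A/P = 6.362/9.454 = 0.6729 m.
V = (1/n) R^(2/3) √S = (1/0.014) × 0.6729^(2/3) × √0.0075 = 4.75 m/s. Hydraulic depth D_h = A/T = 6.362/9.024 = 0.705 m.
Froude number Fr = V/√(g·D_h) = 4.75/√(9.81×0.705) = 1.81, which is greater than 1, so the flow is supercritical.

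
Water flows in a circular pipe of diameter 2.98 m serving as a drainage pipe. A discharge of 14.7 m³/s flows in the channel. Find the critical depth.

At critical depth, Q² T / (g A³) = 1, i.e. A³/T = Q²/g = 14.7²/9.81 = 22.03.
Try y = 1.48 m: A³/T = 13.87 — too small.
Try y = 1.95 m: A³/T = 39.9 — too large.
Try y = 1.67 m: A³/T = 22 — ≈ 22.03.

y_c = 1.67 m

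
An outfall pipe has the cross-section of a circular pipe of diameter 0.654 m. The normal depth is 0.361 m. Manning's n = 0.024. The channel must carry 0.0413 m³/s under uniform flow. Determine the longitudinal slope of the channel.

S = 0.000281

For a circular section of diameter D = 0.654 m at depth y = 0.361 m, the central angle is θ = 2 arccos(1 − 2y/D) = 3.35 rad. Then A = (D²/8)(θ − sin θ) = 0.1902 m² and P = Dθ/2 = 1.095 m.
Hydraulic radius R = A/P = 0.1902/1.095 = 0.1736 m.
From Manning's equation, S = [nQ / (1 A R^(2/3))]² = [0.024 × 0.0413 / (1 × 0.1902 × 0.1736^(2/3))]² = 0.000281.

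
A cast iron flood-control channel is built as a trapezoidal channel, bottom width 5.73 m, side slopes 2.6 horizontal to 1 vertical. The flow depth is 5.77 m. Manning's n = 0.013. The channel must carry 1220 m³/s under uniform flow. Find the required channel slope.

With bottom width b = 5.73 m and side slope z = 2.6: A = (b + zy)y = (5.73 + 2.6×5.77)×5.77 = 119.6 m²; P = b + 2y√(1+z²) = 5.73 + 2×5.77×2.786 = 37.88 m.
Hydraulic radius R = A/P = 119.6/37.88 = 3.158 m.
From Manning's equation, S = [nQ / (1 A R^(2/3))]² = [0.013 × 1220 / (1 × 119.6 × 3.158^(2/3))]² = 0.00379.

S = 0.00379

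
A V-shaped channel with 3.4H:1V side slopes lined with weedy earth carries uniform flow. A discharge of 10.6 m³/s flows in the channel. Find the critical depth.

y_c = 1.15 m

At critical depth, Q² T / (g A³) = 1, i.e. A³/T = Q²/g = 10.6²/9.81 = 11.45.
Try y = 0.817 m: A³/T = 2.104 — low.
Try y = 1.3 m: A³/T = 21.46 — high.
Try y = 1.15 m: A³/T = 11.63 — matches.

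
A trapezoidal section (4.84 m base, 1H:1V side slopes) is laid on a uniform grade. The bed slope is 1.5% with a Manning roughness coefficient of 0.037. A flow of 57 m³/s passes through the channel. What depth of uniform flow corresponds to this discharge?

Manning's equation rearranged: A R^(2/3) = nQ / (1·√S) = 0.037 × 57 / (√0.015) = 17.22.
At y = 2.59 m: A R^(2/3) = 26.13 — too large.
At y = 2.06 m: A R^(2/3) = 17.21 — matches.

y_n = 2.06 m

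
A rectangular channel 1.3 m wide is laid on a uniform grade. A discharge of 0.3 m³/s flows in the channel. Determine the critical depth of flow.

For a rectangular channel, critical depth y_c = (q²/g)^(1/3) where q = Q/b = 0.3/1.3 = 0.2308 m²/s.
So y_c = (0.2308²/9.81)^(1/3) = 0.176 m.

y_c = 0.176 m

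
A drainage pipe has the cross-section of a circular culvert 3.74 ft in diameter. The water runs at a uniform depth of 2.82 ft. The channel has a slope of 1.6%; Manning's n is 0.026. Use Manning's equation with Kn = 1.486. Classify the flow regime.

For a circular section of diameter D = 3.74 ft at depth y = 2.82 ft, the central angle is θ = 2 arccos(1 − 2y/D) = 4.207 rad. Then A = (D²/8)(θ − sin θ) = 8.887 ft² and P = Dθ/2 = 7.868 ft.
Hydraulic radius R = A/P = 8.887/7.868 = 1.129 ft.
V = (1.486/n) R^(2/3) √S = (1.486/0.026) × 1.129^(2/3) × √0.016 = 7.841 ft/s. Hydraulic depth D_h = A/T = 8.887/3.221 = 2.759 ft.
Froude number Fr = V/√(g·D_h) = 7.841/√(32.2×2.759) = 0.832, which is less than 1, so the flow is subcritical.

subcritical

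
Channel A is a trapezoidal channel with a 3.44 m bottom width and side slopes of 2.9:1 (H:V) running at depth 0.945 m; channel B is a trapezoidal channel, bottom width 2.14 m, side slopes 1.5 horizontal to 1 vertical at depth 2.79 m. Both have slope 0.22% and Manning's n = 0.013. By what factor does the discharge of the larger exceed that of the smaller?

Channel A: With bottom width b = 3.44 m and side slope z = 2.9: A = (b + zy)y = (3.44 + 2.9×0.945)×0.945 = 5.841 m²; P = b + 2y√(1+z²) = 3.44 + 2×0.945×3.068 = 9.238 m. Hydraulic radius R = A/P = 5.841/9.238 = 0.6323 m. Q_A = (1/0.013)·5.841·0.6323^(2/3)·√0.0022 = 15.52 m³/s.
Channel B: With bottom width b = 2.14 m and side slope z = 1.5: A = (b + zy)y = (2.14 + 1.5×2.79)×2.79 = 17.65 m²; P = b + 2y√(1+z²) = 2.14 + 2×2.79×1.803 = 12.2 m. Hydraulic radius R = A/P = 17.65/12.2 = 1.447 m. Q_B = (1/0.013)·17.65·1.447^(2/3)·√0.0022 = 81.44 m³/s.
The larger discharge is 81.44 m³/s and the smaller is 15.52 m³/s; the ratio is 5.25.

5.25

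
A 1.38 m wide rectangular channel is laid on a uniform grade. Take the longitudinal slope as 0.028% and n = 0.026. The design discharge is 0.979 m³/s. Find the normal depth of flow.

y_n = 1.76 m

Manning's equation rearranged: A R^(2/3) = nQ / (1·√S) = 0.026 × 0.979 / (√0.00028) = 1.521.
Try y = 1.95 m: A R^(2/3) = 1.717 — high.
Try y = 1.42 m: A R^(2/3) = 1.175 — low.
Try y = 1.76 m: A R^(2/3) = 1.521 — matches.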